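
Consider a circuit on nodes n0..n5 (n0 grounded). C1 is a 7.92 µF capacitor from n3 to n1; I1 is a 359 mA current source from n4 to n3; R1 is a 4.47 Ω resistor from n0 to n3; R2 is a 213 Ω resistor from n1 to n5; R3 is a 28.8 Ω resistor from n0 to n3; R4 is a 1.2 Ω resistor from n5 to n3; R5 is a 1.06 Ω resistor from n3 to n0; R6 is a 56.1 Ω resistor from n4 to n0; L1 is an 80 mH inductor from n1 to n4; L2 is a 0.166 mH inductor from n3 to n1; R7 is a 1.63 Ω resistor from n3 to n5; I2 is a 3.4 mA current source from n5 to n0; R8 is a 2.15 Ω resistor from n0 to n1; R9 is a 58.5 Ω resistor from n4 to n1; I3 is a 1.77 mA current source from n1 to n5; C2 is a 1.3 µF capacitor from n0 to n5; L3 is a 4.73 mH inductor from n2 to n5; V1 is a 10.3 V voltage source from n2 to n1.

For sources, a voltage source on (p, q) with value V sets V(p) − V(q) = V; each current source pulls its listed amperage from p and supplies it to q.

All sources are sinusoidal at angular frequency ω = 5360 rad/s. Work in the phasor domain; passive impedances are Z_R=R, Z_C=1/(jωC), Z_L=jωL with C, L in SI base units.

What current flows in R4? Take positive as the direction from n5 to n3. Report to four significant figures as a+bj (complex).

0.001098-0.2253j A

MNA unknowns: 5 node voltages V₁..V_5 plus 1 source current (V1)
C1: Y=0.000+0.04245j on G[3,1]
I1: z[4]−=0.359, z[3]+=0.359
R1: Y=0.2237+0.000j on G[0,3]
R2: Y=0.004695+0.000j on G[1,5]
R3: Y=0.03472+0.000j on G[0,3]
R4: Y=0.8333+0.000j on G[5,3]
R5: Y=0.9434+0.000j on G[3,0]
R6: Y=0.01783+0.000j on G[4,0]
L1: Y=0.000-0.002332j on G[1,4]
L2: Y=0.000-1.124j on G[3,1]
R7: Y=0.6135+0.000j on G[3,5]
I2: z[5]−=0.0034, z[0]+=0.0034
R8: Y=0.4651+0.000j on G[0,1]
R9: Y=0.01709+0.000j on G[4,1]
I3: z[1]−=0.00177, z[5]+=0.00177
C2: Y=0.000+0.006968j on G[0,5]
L3: Y=0.000-0.03944j on G[2,5]
V1: row V2−V1=10.3, i_V1 at 2,1
solve → V1=-0.1791-0.05909j, V2=10.12-0.05909j, V3=0.2183+0.03208j, V4=-10.33-0.7065j, V5=0.2196-0.2383j
aux → i_V1=-0.007070+0.3905j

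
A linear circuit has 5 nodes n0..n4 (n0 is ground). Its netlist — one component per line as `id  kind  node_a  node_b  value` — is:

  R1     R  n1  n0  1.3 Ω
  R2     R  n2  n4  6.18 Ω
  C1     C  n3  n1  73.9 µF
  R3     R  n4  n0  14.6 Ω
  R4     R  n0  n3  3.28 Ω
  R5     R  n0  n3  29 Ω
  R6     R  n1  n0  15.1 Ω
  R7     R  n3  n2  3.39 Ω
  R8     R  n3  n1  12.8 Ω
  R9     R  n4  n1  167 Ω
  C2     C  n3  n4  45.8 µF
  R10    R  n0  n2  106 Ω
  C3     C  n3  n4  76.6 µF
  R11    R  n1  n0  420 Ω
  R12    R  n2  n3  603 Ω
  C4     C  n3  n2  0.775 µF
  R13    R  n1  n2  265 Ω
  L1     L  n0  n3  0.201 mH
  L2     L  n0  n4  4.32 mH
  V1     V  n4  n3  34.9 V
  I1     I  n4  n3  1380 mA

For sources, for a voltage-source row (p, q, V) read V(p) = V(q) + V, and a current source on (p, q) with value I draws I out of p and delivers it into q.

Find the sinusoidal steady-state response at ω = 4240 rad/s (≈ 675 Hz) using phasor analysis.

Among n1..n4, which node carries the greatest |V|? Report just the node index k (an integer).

4

MNA unknowns: 4 node voltages V₁..V_4 plus 1 source current (V1)
R1: Y=0.7692+0.000j on G[1,0]
R2: Y=0.1618+0.000j on G[2,4]
C1: Y=0.000+0.3133j on G[3,1]
R3: Y=0.06849+0.000j on G[4,0]
R4: Y=0.3049+0.000j on G[0,3]
R5: Y=0.03448+0.000j on G[0,3]
R6: Y=0.06623+0.000j on G[1,0]
R7: Y=0.2950+0.000j on G[3,2]
R8: Y=0.07812+0.000j on G[3,1]
R9: Y=0.005988+0.000j on G[4,1]
C2: Y=0.000+0.1942j on G[3,4]
R10: Y=0.009434+0.000j on G[0,2]
C3: Y=0.000+0.3248j on G[3,4]
R11: Y=0.002381+0.000j on G[1,0]
R12: Y=0.001658+0.000j on G[2,3]
C4: Y=0.000+0.003286j on G[3,2]
R13: Y=0.003774+0.000j on G[1,2]
L1: Y=0.000-1.173j on G[0,3]
L2: Y=0.000-0.05459j on G[0,4]
V1: row V4−V3=34.9, i_V1 at 4,3
I1: z[4]−=1.38, z[3]+=1.38
solve → V1=0.07131-1.038j, V2=9.386-1.242j, V3=-2.662-1.183j, V4=32.24-1.183j
aux → i_V1=-7.414-16.28j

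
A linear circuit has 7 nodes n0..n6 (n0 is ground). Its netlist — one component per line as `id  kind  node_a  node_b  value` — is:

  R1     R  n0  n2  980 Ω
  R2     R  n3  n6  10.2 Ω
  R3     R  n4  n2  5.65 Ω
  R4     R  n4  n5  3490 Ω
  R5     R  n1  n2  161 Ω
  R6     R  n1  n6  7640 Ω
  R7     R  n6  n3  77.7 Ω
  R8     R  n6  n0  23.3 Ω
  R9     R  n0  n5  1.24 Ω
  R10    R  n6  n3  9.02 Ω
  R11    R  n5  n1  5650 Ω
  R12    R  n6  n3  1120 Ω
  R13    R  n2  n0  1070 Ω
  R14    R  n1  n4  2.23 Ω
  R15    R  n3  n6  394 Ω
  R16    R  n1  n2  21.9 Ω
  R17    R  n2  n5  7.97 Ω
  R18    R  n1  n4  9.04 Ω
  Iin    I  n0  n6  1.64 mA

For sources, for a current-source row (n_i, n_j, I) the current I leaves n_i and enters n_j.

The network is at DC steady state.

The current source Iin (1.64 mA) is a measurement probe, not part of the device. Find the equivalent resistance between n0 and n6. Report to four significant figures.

MNA unknowns: 6 node voltages V₁..V_6
R1: Y=0.001020 on G[0,2]
R2: Y=0.09804 on G[3,6]
R3: Y=0.1770 on G[4,2]
R4: Y=0.0002865 on G[4,5]
R5: Y=0.006211 on G[1,2]
R6: Y=0.0001309 on G[1,6]
R7: Y=0.01287 on G[6,3]
R8: Y=0.04292 on G[6,0]
R9: Y=0.8065 on G[0,5]
R10: Y=0.1109 on G[6,3]
R11: Y=0.0001770 on G[5,1]
R12: Y=0.0008929 on G[6,3]
R13: Y=0.0009346 on G[2,0]
R14: Y=0.4484 on G[1,4]
R15: Y=0.002538 on G[3,6]
R16: Y=0.04566 on G[1,2]
R17: Y=0.1255 on G[2,5]
R18: Y=0.1106 on G[1,4]
Iin: z[0]−=0.00164, z[6]+=0.00164
solve → V1=7.139e-05, V2=4.481e-05, V3=0.03810, V4=6.497e-05, V5=6.063e-06, V6=0.03810

R_eq = 23.23 Ω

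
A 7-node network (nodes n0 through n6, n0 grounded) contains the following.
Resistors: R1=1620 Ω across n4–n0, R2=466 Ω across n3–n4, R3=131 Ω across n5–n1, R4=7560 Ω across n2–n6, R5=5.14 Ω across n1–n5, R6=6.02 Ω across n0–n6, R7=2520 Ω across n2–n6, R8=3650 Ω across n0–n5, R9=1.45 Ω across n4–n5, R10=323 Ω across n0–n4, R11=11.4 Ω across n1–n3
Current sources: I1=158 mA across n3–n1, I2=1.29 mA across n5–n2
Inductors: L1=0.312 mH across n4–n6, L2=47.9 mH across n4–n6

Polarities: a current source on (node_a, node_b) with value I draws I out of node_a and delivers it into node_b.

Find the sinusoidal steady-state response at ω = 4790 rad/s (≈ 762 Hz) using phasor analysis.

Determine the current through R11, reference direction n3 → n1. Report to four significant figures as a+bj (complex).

-0.1543-1.536e-09j A

MNA unknowns: 6 node voltages V₁..V_6
R1: Y=0.0006173+0.000j on G[4,0]
R2: Y=0.002146+0.000j on G[3,4]
R3: Y=0.007634+0.000j on G[5,1]
I1: z[3]−=0.158, z[1]+=0.158
R4: Y=0.0001323+0.000j on G[2,6]
R5: Y=0.1946+0.000j on G[1,5]
L1: Y=0.000-0.6691j on G[4,6]
R6: Y=0.1661+0.000j on G[0,6]
R7: Y=0.0003968+0.000j on G[2,6]
R8: Y=0.0002740+0.000j on G[0,5]
R9: Y=0.6897+0.000j on G[4,5]
L2: Y=0.000-0.004358j on G[4,6]
R10: Y=0.003096+0.000j on G[0,4]
R11: Y=0.08772+0.000j on G[1,3]
I2: z[5]−=0.00129, z[2]+=0.00129
solve → V1=0.02195-0.001871j, V2=2.438+4.493e-05j, V3=-1.737-0.001871j, V4=-1.651e-05-0.001872j, V5=0.003516-0.001871j, V6=-5.429e-06+4.493e-05j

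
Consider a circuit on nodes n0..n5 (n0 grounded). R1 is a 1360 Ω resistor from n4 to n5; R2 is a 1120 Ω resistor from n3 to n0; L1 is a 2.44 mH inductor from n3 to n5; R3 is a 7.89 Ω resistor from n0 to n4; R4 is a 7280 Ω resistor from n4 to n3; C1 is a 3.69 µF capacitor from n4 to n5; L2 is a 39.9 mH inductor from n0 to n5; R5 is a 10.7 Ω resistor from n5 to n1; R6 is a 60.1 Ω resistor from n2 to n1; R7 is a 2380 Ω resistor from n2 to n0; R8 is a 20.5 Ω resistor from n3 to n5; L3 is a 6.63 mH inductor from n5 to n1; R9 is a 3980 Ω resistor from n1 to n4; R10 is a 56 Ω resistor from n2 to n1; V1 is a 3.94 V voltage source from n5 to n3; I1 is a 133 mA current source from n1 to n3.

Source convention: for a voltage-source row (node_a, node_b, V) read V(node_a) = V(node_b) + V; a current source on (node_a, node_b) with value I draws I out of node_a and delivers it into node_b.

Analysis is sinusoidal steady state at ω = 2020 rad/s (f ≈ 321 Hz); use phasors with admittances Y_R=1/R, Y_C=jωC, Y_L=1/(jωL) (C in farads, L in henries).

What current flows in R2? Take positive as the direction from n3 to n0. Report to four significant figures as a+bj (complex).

MNA unknowns: 5 node voltages V₁..V_5 plus 1 source current (V1)
R1: Y=0.0007353+0.000j on G[4,5]
R2: Y=0.0008929+0.000j on G[3,0]
L1: Y=0.000-0.2029j on G[3,5]
R3: Y=0.1267+0.000j on G[0,4]
R4: Y=0.0001374+0.000j on G[4,3]
C1: Y=0.000+0.007454j on G[4,5]
L2: Y=0.000-0.01241j on G[0,5]
R5: Y=0.09346+0.000j on G[5,1]
R6: Y=0.01664+0.000j on G[2,1]
R7: Y=0.0004202+0.000j on G[2,0]
R8: Y=0.04878+0.000j on G[3,5]
L3: Y=0.000-0.07467j on G[5,1]
R9: Y=0.0002513+0.000j on G[1,4]
R10: Y=0.01786+0.000j on G[2,1]
V1: row V5−V3=3.94, i_V1 at 5,3
I1: z[1]−=0.133, z[3]+=0.133
solve → V1=-0.5423+0.03485j, V2=-0.5358+0.03443j, V3=-3.616+0.7271j, V4=-0.04393+0.02648j, V5=0.3239+0.7271j
aux → i_V1=-0.3289+0.8001j

-0.003229+0.0006492j A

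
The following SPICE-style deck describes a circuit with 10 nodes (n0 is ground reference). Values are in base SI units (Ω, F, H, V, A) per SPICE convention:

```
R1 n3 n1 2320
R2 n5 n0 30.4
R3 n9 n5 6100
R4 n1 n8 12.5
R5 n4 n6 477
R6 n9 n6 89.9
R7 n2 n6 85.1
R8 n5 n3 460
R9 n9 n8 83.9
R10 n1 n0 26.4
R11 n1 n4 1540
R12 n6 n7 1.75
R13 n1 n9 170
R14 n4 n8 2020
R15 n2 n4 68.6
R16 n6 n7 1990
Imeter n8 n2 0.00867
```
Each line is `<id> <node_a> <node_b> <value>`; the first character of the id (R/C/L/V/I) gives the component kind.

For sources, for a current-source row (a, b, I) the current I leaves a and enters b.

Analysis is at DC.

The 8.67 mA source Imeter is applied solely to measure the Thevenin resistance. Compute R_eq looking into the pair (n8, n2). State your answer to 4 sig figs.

R_eq = 182.1 Ω

MNA unknowns: 9 node voltages V₁..V_9
R1: Y=0.0004310 on G[3,1]
R2: Y=0.03289 on G[5,0]
R3: Y=0.0001639 on G[9,5]
R4: Y=0.08000 on G[1,8]
R5: Y=0.002096 on G[4,6]
R6: Y=0.01112 on G[9,6]
R7: Y=0.01175 on G[2,6]
R8: Y=0.002174 on G[5,3]
R9: Y=0.01192 on G[9,8]
R10: Y=0.03788 on G[1,0]
R11: Y=0.0006494 on G[1,4]
R12: Y=0.5714 on G[6,7]
R13: Y=0.005882 on G[1,9]
R14: Y=0.0004950 on G[4,8]
R15: Y=0.01458 on G[2,4]
R16: Y=0.0005025 on G[6,7]
Imeter: z[8]−=0.00867, z[2]+=0.00867
solve → V1=-0.001547, V2=1.538, V3=0.001230, V4=1.375, V5=0.001781, V6=1.003, V7=1.003, V8=-0.04053, V9=0.3665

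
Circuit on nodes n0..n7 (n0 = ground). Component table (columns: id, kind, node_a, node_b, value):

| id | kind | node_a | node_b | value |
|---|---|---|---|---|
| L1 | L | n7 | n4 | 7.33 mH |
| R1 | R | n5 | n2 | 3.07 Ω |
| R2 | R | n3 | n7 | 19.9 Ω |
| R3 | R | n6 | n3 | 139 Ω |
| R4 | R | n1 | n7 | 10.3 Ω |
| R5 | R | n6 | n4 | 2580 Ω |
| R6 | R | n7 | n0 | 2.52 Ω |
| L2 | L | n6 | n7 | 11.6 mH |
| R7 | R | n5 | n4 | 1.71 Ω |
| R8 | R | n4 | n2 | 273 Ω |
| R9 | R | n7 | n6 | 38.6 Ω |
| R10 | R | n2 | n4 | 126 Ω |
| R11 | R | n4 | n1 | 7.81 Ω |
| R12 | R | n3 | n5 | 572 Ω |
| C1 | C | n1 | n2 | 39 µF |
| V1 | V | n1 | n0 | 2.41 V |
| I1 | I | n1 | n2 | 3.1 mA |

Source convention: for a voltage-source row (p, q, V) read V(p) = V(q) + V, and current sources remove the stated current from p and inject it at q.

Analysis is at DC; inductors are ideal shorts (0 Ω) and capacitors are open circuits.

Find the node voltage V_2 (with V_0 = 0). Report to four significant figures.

0.8914 V

MNA unknowns: 7 node voltages V₁..V_7 plus 3 source currents (L1, L2, V1)
L1: row V7−V4=0, i_L1 at 7,4
R1: Y=0.3257 on G[5,2]
R2: Y=0.05025 on G[3,7]
R3: Y=0.007194 on G[6,3]
R4: Y=0.09709 on G[1,7]
R5: Y=0.0003876 on G[6,4]
R6: Y=0.3968 on G[7,0]
L2: row V6−V7=0, i_L2 at 6,7
R7: Y=0.5848 on G[5,4]
R8: Y=0.003663 on G[4,2]
R9: Y=0.02591 on G[7,6]
R10: Y=0.007937 on G[2,4]
R11: Y=0.1280 on G[4,1]
R12: Y=0.001748 on G[3,5]
C1: Y=0.000 on G[1,2]
V1: row V1−V0=2.41, i_V1 at 1,0
I1: z[1]−=0.0031, z[2]+=0.0031
solve → V1=2.410, V2=0.8914, V3=0.8775, V4=0.8773, V5=0.8823, V6=0.8773, V7=0.8773
aux → i_L1=-0.1993, i_L2=1.064e-06, i_V1=-0.3481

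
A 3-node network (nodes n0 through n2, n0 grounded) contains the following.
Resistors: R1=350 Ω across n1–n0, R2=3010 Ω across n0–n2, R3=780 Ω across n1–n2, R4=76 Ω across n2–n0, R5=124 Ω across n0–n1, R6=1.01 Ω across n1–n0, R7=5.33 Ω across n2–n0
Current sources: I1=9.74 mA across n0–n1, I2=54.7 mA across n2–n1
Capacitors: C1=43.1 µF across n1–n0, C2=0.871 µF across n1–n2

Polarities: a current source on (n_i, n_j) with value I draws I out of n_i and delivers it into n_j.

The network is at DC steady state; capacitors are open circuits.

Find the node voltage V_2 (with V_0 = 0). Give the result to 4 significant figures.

Element admittances at DC:
  Y(R1) = 0.002857 S between n1,n0
  I1: injects 0.00974 A into n1 (from n0)
  Y(C1) = 0.000 S between n1,n0
  Y(R2) = 0.0003322 S between n0,n2
  Y(C2) = 0.000 S between n1,n2
  Y(R3) = 0.001282 S between n1,n2
  Y(R4) = 0.01316 S between n2,n0
  Y(R5) = 0.008065 S between n0,n1
  Y(R6) = 0.9901 S between n1,n0
  Y(R7) = 0.1876 S between n2,n0
  I2: injects 0.0547 A into n1 (from n2)
Assemble and solve the 2×2 MNA system:
  V(n1)=0.06395  V(n2)=-0.2699

-0.2699 V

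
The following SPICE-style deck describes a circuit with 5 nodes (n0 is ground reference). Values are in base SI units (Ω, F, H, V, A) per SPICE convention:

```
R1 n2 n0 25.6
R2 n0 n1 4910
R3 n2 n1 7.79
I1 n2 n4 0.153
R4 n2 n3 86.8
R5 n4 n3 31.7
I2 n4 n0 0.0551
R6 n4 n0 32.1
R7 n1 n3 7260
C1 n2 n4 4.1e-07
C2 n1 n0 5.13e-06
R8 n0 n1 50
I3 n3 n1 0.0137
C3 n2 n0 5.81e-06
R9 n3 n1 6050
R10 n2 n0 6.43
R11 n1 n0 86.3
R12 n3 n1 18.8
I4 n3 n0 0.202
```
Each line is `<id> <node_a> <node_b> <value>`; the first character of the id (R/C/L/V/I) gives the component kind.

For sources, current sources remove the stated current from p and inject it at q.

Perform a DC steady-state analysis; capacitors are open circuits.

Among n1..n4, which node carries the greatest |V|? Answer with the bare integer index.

Element admittances at DC:
  Y(R1) = 0.03906 S between n2,n0
  Y(R2) = 0.0002037 S between n0,n1
  Y(R3) = 0.1284 S between n2,n1
  I1: injects 0.153 A into n4 (from n2)
  Y(R4) = 0.01152 S between n2,n3
  Y(R5) = 0.03155 S between n4,n3
  I2: injects 0.0551 A into n0 (from n4)
  Y(R6) = 0.03115 S between n4,n0
  Y(R7) = 0.0001377 S between n1,n3
  Y(C1) = 0.000 S between n2,n4
  Y(C2) = 0.000 S between n1,n0
  Y(R8) = 0.02000 S between n0,n1
  I3: injects 0.0137 A into n1 (from n3)
  Y(C3) = 0.000 S between n2,n0
  Y(R9) = 0.0001653 S between n3,n1
  Y(R10) = 0.1555 S between n2,n0
  Y(R11) = 0.01159 S between n1,n0
  Y(R12) = 0.05319 S between n3,n1
  I4: injects 0.202 A into n0 (from n3)
Assemble and solve the 4×4 MNA system:
  V(n1)=-1.377  V(n2)=-1.094  V(n3)=-3.132  V(n4)=-0.01443

3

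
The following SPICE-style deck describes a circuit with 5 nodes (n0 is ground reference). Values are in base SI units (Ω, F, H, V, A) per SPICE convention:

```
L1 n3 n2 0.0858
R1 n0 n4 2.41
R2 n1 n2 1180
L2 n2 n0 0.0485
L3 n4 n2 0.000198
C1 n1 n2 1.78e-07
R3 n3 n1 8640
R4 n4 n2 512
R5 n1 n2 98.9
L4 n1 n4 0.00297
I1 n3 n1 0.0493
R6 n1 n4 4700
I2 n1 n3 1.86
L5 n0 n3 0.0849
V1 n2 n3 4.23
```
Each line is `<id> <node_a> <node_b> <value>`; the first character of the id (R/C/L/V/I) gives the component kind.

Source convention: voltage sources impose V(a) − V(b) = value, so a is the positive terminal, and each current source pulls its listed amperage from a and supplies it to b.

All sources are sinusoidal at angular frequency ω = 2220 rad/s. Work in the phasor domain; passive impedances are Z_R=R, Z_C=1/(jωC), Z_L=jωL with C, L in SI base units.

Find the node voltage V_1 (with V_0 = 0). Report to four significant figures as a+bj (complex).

Apply KCL at each of the 4 non-ground nodes and solve the resulting linear system.
Node n1: branches {R2, C1, R3, R5, L4, I1, R6, I2} → V_1 = -0.9717-11.95j
Node n2: branches {L1, R2, L2, L3, C1, R4, R5, V1} → V_2 = 0.04630+0.7361j
Node n3: branches {L1, R3, I1, I2, L5, V1} → V_3 = -4.184+0.7361j
Node n4: branches {R1, L3, R4, L4, R6} → V_4 = -0.02589-0.05246j
Source currents: i(V1)=-1.807+0.04587j

-0.9717-11.95j V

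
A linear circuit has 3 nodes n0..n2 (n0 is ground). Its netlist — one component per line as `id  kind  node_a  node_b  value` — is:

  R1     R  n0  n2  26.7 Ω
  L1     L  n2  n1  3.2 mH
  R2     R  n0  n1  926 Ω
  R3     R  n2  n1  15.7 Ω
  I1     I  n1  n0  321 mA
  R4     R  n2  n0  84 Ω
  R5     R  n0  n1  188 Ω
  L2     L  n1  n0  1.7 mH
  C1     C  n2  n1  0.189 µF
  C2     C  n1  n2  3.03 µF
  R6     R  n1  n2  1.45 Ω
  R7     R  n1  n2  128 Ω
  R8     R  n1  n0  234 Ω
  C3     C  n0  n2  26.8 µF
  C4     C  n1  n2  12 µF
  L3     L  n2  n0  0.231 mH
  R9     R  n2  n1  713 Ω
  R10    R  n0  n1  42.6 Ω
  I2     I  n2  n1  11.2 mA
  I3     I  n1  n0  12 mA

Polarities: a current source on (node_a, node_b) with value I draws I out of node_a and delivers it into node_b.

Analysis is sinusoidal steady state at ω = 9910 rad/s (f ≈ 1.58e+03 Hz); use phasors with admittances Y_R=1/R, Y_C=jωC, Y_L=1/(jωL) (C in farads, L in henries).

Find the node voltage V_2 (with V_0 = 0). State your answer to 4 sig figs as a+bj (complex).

MNA unknowns: 2 node voltages V₁..V_2
R1: Y=0.03745+0.000j on G[0,2]
L1: Y=0.000-0.03153j on G[2,1]
R2: Y=0.001080+0.000j on G[0,1]
R3: Y=0.06369+0.000j on G[2,1]
I1: z[1]−=0.321, z[0]+=0.321
R4: Y=0.01190+0.000j on G[2,0]
R5: Y=0.005319+0.000j on G[0,1]
L2: Y=0.000-0.05936j on G[1,0]
C1: Y=0.000+0.001873j on G[2,1]
C2: Y=0.000+0.03003j on G[1,2]
R6: Y=0.6897+0.000j on G[1,2]
R7: Y=0.007812+0.000j on G[1,2]
R8: Y=0.004274+0.000j on G[1,0]
C3: Y=0.000+0.2656j on G[0,2]
C4: Y=0.000+0.1189j on G[1,2]
L3: Y=0.000-0.4368j on G[2,0]
R9: Y=0.001403+0.000j on G[2,1]
R10: Y=0.02347+0.000j on G[0,1]
I2: z[2]−=0.0112, z[1]+=0.0112
I3: z[1]−=0.012, z[0]+=0.012
solve → V1=-0.6694-1.228j, V2=-0.3805-1.276j

-0.3805-1.276j V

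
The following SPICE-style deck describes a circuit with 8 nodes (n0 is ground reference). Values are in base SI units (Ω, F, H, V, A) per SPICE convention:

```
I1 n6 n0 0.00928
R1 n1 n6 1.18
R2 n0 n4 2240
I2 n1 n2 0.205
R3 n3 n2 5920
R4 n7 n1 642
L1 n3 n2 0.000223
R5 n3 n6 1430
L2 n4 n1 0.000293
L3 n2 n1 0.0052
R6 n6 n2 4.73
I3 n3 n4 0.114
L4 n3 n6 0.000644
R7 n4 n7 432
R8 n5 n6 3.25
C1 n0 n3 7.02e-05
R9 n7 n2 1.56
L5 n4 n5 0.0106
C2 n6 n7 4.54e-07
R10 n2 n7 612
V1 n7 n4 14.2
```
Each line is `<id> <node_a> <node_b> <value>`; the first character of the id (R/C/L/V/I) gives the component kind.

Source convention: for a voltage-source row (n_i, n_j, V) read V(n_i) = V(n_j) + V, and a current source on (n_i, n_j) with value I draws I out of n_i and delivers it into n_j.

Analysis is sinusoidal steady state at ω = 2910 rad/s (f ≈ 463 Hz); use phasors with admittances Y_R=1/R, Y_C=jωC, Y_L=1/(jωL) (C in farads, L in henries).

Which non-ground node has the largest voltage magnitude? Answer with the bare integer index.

Element admittances at ω=2910 rad/s:
  I1: injects 0.00928 A into n0 (from n6)
  Y(R1) = 0.8475+0.000j S between n1,n6
  Y(R2) = 0.0004464+0.000j S between n0,n4
  I2: injects 0.205 A into n2 (from n1)
  Y(R3) = 0.0001689+0.000j S between n3,n2
  Y(R4) = 0.001558+0.000j S between n7,n1
  Y(L1) = 0.000-1.541j S between n3,n2
  Y(R5) = 0.0006993+0.000j S between n3,n6
  Y(L2) = 0.000-1.173j S between n4,n1
  Y(L3) = 0.000-0.06609j S between n2,n1
  Y(R6) = 0.2114+0.000j S between n6,n2
  I3: injects 0.114 A into n4 (from n3)
  Y(L4) = 0.000-0.5336j S between n3,n6
  Y(R7) = 0.002315+0.000j S between n4,n7
  Y(R8) = 0.3077+0.000j S between n5,n6
  Y(C1) = 0.000+0.2043j S between n0,n3
  Y(R9) = 0.6410+0.000j S between n7,n2
  Y(L5) = 0.000-0.03242j S between n4,n5
  Y(C2) = 0.000+0.001321j S between n6,n7
  Y(R10) = 0.001634+0.000j S between n2,n7
  V1: constraint V(n7)−V(n4) = 14.2
Assemble and solve the 8×8 MNA system:
  V(n1)=-7.153-0.5387j  V(n2)=1.494+0.8932j  V(n3)=0.005516+0.02599j  V(n4)=-8.893-2.524j  V(n5)=-4.374-1.793j  V(n6)=-4.297-2.269j  V(n7)=5.307-2.524j
  i(V1)=-2.503+2.187j

4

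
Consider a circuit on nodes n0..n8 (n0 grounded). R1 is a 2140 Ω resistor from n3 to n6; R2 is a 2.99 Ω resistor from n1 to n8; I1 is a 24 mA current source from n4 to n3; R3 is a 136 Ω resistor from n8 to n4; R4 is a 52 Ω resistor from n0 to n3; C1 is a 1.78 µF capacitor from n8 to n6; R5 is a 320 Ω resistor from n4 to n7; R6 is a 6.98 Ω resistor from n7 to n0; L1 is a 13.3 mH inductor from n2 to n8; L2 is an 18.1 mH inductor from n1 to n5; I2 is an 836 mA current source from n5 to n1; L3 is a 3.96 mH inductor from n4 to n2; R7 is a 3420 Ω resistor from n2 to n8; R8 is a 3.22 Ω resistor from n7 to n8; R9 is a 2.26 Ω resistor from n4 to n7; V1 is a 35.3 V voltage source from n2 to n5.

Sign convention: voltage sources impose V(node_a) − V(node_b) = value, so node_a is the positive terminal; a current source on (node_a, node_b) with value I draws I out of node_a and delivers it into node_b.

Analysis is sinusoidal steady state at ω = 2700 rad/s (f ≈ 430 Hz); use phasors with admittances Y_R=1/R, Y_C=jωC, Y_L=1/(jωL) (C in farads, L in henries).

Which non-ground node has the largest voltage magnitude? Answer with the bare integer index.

5

Apply KCL at each of the 8 non-ground nodes and solve the resulting linear system.
Node n1: branches {R2, L2, I2} → V_1 = 3.069+3.811j
Node n2: branches {L1, L3, R7, V1} → V_2 = 4.993-5.825j
Node n3: branches {R1, I1, R4} → V_3 = 1.242+0.04139j
Node n4: branches {I1, R3, R5, L3, R9} → V_4 = -1.144-1.244j
Node n5: branches {L2, I2, V1} → V_5 = -30.31-5.825j
Node n6: branches {R1, C1} → V_6 = 0.9932+1.745j
Node n7: branches {R5, R6, R8, R9} → V_7 = -0.1667-0.005555j
Node n8: branches {R2, R3, C1, L1, R7, R8} → V_8 = 1.159+1.769j
Source currents: i(V1)=0.6388+0.6830j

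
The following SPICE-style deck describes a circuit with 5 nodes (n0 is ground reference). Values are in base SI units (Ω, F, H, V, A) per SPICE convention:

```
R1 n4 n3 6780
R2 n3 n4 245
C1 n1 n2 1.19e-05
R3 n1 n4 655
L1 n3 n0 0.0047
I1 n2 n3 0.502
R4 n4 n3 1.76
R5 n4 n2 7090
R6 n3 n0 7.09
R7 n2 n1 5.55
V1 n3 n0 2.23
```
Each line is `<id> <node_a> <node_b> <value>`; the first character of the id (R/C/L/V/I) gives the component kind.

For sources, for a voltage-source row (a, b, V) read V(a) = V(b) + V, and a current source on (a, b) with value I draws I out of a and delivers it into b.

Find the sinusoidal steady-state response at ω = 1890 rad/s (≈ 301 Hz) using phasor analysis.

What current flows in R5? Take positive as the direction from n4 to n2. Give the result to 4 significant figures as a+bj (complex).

0.04278-4.042e-05j A

Apply KCL at each of the 4 non-ground nodes and solve the resulting linear system.
Node n1: branches {C1, R3, R7} → V_1 = -299.4-0.02647j
Node n2: branches {C1, I1, R5, R7} → V_2 = -301.9+0.2866j
Node n3: branches {R1, R2, L1, I1, R4, R6, V1} → V_3 = 2.230+0.000j
Node n4: branches {R1, R2, R3, R4, R5} → V_4 = 1.353+0.000j
Source currents: i(V1)=-0.3145+0.2510j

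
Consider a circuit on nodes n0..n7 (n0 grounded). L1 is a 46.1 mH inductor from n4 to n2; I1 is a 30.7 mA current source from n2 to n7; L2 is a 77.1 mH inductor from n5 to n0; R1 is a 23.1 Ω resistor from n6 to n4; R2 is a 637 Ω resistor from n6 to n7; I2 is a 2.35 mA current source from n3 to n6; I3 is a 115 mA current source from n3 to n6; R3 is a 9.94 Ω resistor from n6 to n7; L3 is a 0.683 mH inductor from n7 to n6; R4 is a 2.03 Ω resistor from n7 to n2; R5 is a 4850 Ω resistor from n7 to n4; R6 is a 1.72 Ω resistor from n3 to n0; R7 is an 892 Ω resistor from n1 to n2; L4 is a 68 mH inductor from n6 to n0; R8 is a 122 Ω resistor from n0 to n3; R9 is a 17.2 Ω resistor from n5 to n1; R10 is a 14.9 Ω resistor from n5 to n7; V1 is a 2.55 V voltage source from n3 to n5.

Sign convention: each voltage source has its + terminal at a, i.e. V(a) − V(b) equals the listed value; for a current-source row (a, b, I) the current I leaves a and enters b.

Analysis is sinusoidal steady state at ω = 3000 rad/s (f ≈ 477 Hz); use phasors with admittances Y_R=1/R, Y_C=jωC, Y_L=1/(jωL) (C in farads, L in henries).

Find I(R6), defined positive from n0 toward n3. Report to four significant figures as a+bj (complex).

MNA unknowns: 7 node voltages V₁..V_7 plus 1 source current (V1)
L1: Y=0.000-0.007231j on G[4,2]
I1: z[2]−=0.0307, z[7]+=0.0307
L2: Y=0.000-0.004323j on G[5,0]
R1: Y=0.04329+0.000j on G[6,4]
R2: Y=0.001570+0.000j on G[6,7]
I2: z[3]−=0.00235, z[6]+=0.00235
I3: z[3]−=0.115, z[6]+=0.115
R3: Y=0.1006+0.000j on G[6,7]
L3: Y=0.000-0.4880j on G[7,6]
R4: Y=0.4926+0.000j on G[7,2]
R5: Y=0.0002062+0.000j on G[7,4]
R6: Y=0.5814+0.000j on G[3,0]
R7: Y=0.001121+0.000j on G[1,2]
L4: Y=0.000-0.004902j on G[6,0]
R8: Y=0.008197+0.000j on G[0,3]
R9: Y=0.05814+0.000j on G[5,1]
R10: Y=0.06711+0.000j on G[5,7]
V1: row V3−V5=2.55, i_V1 at 3,5
solve → V1=-2.520-0.02633j, V2=-0.9024-0.08271j, V3=-0.0009999-0.02524j, V4=-0.8257+0.1542j, V5=-2.551-0.02524j, V6=-0.7861+0.1425j, V7=-0.8399-0.08172j
aux → i_V1=-0.1168+0.01488j

0.0005813+0.01468j A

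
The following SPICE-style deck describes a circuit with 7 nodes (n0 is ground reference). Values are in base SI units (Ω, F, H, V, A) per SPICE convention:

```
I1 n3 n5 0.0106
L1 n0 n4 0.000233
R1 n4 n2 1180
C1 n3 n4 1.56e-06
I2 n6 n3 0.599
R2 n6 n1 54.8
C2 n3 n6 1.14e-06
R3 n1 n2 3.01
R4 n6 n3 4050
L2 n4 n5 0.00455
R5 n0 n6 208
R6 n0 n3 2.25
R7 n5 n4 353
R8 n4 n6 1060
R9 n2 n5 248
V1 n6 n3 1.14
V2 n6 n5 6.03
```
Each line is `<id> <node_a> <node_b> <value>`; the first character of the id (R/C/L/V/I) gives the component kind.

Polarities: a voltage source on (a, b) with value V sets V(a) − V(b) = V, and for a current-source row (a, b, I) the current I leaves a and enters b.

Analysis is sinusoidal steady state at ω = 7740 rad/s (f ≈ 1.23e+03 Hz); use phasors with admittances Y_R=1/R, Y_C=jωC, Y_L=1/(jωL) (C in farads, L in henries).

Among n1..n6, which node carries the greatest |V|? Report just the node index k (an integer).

5

MNA unknowns: 6 node voltages V₁..V_6 plus 2 source currents (V1, V2)
I1: z[3]−=0.0106, z[5]+=0.0106
L1: Y=0.000-0.5545j on G[0,4]
R1: Y=0.0008475+0.000j on G[4,2]
C1: Y=0.000+0.01207j on G[3,4]
I2: z[6]−=0.599, z[3]+=0.599
R2: Y=0.01825+0.000j on G[6,1]
C2: Y=0.000+0.008824j on G[3,6]
R3: Y=0.3322+0.000j on G[1,2]
R4: Y=0.0002469+0.000j on G[6,3]
L2: Y=0.000-0.02840j on G[4,5]
R5: Y=0.004808+0.000j on G[0,6]
R6: Y=0.4444+0.000j on G[0,3]
R7: Y=0.002833+0.000j on G[5,4]
R8: Y=0.0009434+0.000j on G[4,6]
R9: Y=0.004032+0.000j on G[2,5]
V1: row V6−V3=1.14, i_V1 at 6,3
V2: row V6−V5=6.03, i_V2 at 6,5
solve → V1=0.07317-0.2870j, V2=0.01330-0.2865j, V3=0.02328-0.2968j, V4=-0.2404-0.02875j, V5=-4.867-0.2968j, V6=1.163-0.2968j
aux → i_V1=-0.5751-0.1388j, i_V2=-0.05099+0.1306j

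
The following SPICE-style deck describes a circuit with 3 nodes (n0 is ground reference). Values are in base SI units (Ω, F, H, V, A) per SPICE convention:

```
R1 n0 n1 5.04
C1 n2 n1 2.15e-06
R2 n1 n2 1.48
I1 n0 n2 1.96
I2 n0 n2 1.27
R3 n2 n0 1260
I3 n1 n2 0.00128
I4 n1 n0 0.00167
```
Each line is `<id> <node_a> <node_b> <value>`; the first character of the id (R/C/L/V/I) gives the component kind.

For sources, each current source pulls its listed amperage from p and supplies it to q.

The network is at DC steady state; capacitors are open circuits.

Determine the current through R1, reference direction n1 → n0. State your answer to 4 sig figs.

MNA unknowns: 2 node voltages V₁..V_2
R1: Y=0.1984 on G[0,1]
C1: Y=0.000 on G[2,1]
R2: Y=0.6757 on G[1,2]
I1: z[0]−=1.96, z[2]+=1.96
I2: z[0]−=1.27, z[2]+=1.27
R3: Y=0.0007937 on G[2,0]
I3: z[1]−=0.00128, z[2]+=0.00128
I4: z[1]−=0.00167, z[0]+=0.00167
solve → V1=16.19, V2=20.94

3.212 A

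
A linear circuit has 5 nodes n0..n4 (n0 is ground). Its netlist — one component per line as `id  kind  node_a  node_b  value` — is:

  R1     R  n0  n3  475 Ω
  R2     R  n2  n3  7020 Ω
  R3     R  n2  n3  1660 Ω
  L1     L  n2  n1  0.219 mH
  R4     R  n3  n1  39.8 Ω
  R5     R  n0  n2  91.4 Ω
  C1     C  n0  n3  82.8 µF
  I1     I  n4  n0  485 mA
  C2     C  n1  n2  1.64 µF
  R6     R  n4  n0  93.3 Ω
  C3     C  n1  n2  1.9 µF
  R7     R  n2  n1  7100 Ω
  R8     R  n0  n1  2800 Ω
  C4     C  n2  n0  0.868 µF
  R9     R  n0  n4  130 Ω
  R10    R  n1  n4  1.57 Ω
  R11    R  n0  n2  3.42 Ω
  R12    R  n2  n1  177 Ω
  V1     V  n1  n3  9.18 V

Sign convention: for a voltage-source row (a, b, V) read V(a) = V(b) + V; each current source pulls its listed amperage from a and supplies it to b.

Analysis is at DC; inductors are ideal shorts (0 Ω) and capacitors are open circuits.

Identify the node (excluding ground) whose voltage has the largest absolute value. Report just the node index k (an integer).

3

Apply KCL at each of the 4 non-ground nodes and solve the resulting linear system.
Node n1: branches {L1, R4, C2, C3, R7, R8, R10, R12, V1} → V_1 = -1.397
Node n2: branches {R2, R3, L1, R5, C2, C3, R7, C4, R11, R12} → V_2 = -1.397
Node n3: branches {R1, R2, R3, R4, C1, V1} → V_3 = -10.58
Node n4: branches {I1, R6, R9, R10} → V_4 = -2.097
Source currents: i(L1)=0.4168, i(V1)=-0.2598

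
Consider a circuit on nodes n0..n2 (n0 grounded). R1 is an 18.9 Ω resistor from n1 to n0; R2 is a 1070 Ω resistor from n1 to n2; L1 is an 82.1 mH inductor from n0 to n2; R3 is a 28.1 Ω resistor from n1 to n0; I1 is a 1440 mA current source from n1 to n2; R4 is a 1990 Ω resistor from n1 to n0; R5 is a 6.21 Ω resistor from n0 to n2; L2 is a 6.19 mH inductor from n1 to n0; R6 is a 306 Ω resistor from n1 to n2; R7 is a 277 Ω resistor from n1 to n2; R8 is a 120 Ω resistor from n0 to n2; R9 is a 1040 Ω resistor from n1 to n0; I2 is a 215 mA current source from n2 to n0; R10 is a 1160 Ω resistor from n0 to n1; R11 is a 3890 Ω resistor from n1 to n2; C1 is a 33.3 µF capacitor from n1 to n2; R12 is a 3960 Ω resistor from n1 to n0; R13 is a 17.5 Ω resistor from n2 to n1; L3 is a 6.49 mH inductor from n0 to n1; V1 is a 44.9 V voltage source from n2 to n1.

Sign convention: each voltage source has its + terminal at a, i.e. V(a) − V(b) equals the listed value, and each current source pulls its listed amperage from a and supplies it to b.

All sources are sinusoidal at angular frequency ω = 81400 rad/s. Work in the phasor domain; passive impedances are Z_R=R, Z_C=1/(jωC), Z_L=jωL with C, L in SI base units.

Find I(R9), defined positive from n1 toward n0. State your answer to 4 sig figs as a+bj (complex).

Element admittances at ω=81400 rad/s:
  Y(R1) = 0.05291+0.000j S between n1,n0
  Y(R2) = 0.0009346+0.000j S between n1,n2
  Y(L1) = 0.000-0.0001496j S between n0,n2
  Y(R3) = 0.03559+0.000j S between n1,n0
  I1: injects 1.44 A into n2 (from n1)
  Y(R4) = 0.0005025+0.000j S between n1,n0
  Y(R5) = 0.1610+0.000j S between n0,n2
  Y(L2) = 0.000-0.001985j S between n1,n0
  Y(R6) = 0.003268+0.000j S between n1,n2
  Y(R7) = 0.003610+0.000j S between n1,n2
  Y(R8) = 0.008333+0.000j S between n0,n2
  Y(R9) = 0.0009615+0.000j S between n1,n0
  I2: injects 0.215 A into n0 (from n2)
  Y(R10) = 0.0008621+0.000j S between n0,n1
  Y(R11) = 0.0002571+0.000j S between n1,n2
  Y(C1) = 0.000+2.711j S between n1,n2
  Y(R12) = 0.0002525+0.000j S between n1,n0
  Y(R13) = 0.05714+0.000j S between n2,n1
  Y(L3) = 0.000-0.001893j S between n0,n1
  V1: constraint V(n2)−V(n1) = 44.9
Assemble and solve the 3×3 MNA system:
  V(n1)=-30.02-0.4384j  V(n2)=14.88-0.4384j
  i(V1)=-4.224-121.6j

-0.02886-0.0004215j A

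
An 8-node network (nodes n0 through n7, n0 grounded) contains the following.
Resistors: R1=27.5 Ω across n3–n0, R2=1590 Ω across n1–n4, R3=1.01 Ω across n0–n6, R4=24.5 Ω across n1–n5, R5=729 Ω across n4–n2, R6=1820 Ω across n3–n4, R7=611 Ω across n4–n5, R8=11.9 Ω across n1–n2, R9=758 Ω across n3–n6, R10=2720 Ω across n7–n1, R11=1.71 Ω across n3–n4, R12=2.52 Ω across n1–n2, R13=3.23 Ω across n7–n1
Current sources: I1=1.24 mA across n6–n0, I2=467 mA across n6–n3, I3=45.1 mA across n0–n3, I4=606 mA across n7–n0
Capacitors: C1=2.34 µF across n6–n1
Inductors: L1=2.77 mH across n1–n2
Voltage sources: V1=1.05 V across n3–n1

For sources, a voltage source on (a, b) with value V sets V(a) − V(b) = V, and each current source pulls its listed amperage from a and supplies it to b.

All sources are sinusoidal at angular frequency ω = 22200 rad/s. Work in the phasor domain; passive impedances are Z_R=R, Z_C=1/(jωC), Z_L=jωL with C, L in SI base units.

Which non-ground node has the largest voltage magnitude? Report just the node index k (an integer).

Element admittances at ω=22200 rad/s:
  Y(R1) = 0.03636+0.000j S between n3,n0
  I1: injects 0.00124 A into n0 (from n6)
  Y(R2) = 0.0006289+0.000j S between n1,n4
  I2: injects 0.467 A into n3 (from n6)
  Y(R3) = 0.9901+0.000j S between n0,n6
  Y(R4) = 0.04082+0.000j S between n1,n5
  I3: injects 0.0451 A into n3 (from n0)
  Y(R5) = 0.001372+0.000j S between n4,n2
  Y(R6) = 0.0005495+0.000j S between n3,n4
  Y(R7) = 0.001637+0.000j S between n4,n5
  I4: injects 0.606 A into n0 (from n7)
  Y(R8) = 0.08403+0.000j S between n1,n2
  Y(R9) = 0.001319+0.000j S between n3,n6
  Y(C1) = 0.000+0.05195j S between n6,n1
  Y(R10) = 0.0003676+0.000j S between n7,n1
  Y(R11) = 0.5848+0.000j S between n3,n4
  Y(R12) = 0.3968+0.000j S between n1,n2
  Y(R13) = 0.3096+0.000j S between n7,n1
  Y(L1) = 0.000-0.01626j S between n1,n2
  V1: constraint V(n3)−V(n1) = 1.05
Assemble and solve the 8×8 MNA system:
  V(n1)=-1.564+1.397j  V(n2)=-1.561+1.398j  V(n3)=-0.5139+1.397j  V(n4)=-0.5202+1.397j  V(n5)=-1.524+1.397j  V(n6)=-0.5489-0.05132j  V(n7)=-3.519+1.397j
  i(V1)=0.5270-0.05273j

7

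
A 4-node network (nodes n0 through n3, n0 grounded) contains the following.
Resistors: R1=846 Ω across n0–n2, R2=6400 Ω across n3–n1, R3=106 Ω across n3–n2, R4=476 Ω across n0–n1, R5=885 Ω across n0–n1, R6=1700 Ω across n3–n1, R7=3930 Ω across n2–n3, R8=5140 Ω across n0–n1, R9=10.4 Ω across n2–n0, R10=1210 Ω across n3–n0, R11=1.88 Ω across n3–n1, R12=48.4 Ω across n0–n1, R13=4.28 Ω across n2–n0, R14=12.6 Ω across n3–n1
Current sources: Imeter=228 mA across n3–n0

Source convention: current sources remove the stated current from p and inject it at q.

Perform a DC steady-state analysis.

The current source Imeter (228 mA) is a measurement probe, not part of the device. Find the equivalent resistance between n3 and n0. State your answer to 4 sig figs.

Apply KCL at each of the 3 non-ground nodes and solve the resulting linear system.
Node n1: branches {R2, R4, R5, R6, R8, R11, R12, R14} → V_1 = -6.565
Node n2: branches {R1, R3, R7, R9, R13} → V_2 = -0.1941
Node n3: branches {R2, R3, R6, R7, R10, R11, R14, Imeter} → V_3 = -6.824

R_eq = 29.93 Ω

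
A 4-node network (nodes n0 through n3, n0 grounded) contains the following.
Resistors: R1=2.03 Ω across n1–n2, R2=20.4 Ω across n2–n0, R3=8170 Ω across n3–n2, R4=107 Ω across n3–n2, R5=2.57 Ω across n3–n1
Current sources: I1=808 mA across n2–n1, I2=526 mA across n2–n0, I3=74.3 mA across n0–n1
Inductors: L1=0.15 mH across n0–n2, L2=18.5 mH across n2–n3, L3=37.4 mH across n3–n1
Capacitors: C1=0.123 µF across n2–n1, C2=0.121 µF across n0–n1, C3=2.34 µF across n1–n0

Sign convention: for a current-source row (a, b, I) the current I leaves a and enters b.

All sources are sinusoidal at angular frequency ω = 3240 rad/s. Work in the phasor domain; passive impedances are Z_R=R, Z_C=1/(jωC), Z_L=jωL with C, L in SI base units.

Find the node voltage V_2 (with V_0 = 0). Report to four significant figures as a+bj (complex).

MNA unknowns: 3 node voltages V₁..V_3
R1: Y=0.4926+0.000j on G[1,2]
R2: Y=0.04902+0.000j on G[2,0]
I1: z[2]−=0.808, z[1]+=0.808
L1: Y=0.000-2.058j on G[0,2]
C1: Y=0.000+0.0003985j on G[2,1]
R3: Y=0.0001224+0.000j on G[3,2]
R4: Y=0.009346+0.000j on G[3,2]
I2: z[2]−=0.526, z[0]+=0.526
C2: Y=0.000+0.0003920j on G[0,1]
L2: Y=0.000-0.01668j on G[2,3]
C3: Y=0.000+0.007582j on G[1,0]
R5: Y=0.3891+0.000j on G[3,1]
L3: Y=0.000-0.008252j on G[3,1]
I3: z[0]−=0.0743, z[1]+=0.0743
solve → V1=1.753-0.1942j, V2=0.001546-0.2203j, V3=1.706-0.1245j

0.001546-0.2203j V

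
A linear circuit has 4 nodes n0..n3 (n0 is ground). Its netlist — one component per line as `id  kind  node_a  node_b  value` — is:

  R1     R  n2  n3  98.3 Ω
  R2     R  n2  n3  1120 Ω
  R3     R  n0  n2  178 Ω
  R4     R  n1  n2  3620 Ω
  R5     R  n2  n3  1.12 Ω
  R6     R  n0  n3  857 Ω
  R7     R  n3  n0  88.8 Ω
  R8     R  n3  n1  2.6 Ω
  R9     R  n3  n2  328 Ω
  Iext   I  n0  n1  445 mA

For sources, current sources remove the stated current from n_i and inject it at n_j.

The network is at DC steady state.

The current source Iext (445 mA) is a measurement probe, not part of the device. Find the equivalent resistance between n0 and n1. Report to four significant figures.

R_eq = 58.12 Ω

MNA unknowns: 3 node voltages V₁..V_3
R1: Y=0.01017 on G[2,3]
R2: Y=0.0008929 on G[2,3]
R3: Y=0.005618 on G[0,2]
R4: Y=0.0002762 on G[1,2]
R5: Y=0.8929 on G[2,3]
R6: Y=0.001167 on G[0,3]
R7: Y=0.01126 on G[3,0]
R8: Y=0.3846 on G[3,1]
R9: Y=0.003049 on G[3,2]
Iext: z[0]−=0.445, z[1]+=0.445
solve → V1=25.86, V2=24.55, V3=24.71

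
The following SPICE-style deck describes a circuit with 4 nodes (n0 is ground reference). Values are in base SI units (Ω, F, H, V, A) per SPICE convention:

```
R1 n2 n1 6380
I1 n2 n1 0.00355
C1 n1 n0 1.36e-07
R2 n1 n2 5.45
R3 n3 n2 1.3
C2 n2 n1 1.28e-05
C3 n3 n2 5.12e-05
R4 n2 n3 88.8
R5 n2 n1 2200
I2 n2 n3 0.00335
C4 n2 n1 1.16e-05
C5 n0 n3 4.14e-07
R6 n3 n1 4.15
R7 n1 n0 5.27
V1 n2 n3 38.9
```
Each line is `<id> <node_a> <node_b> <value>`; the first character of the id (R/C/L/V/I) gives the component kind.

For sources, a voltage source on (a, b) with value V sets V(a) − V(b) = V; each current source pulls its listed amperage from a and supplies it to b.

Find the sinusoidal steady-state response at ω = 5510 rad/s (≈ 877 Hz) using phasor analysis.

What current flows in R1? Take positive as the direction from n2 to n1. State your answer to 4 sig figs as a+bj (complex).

0.003141-0.0009775j A

Element admittances at ω=5510 rad/s:
  Y(R1) = 0.0001567+0.000j S between n2,n1
  I1: injects 0.00355 A into n1 (from n2)
  Y(C1) = 0.000+0.0007494j S between n1,n0
  Y(R2) = 0.1835+0.000j S between n1,n2
  Y(R3) = 0.7692+0.000j S between n3,n2
  Y(C2) = 0.000+0.07053j S between n2,n1
  Y(C3) = 0.000+0.2821j S between n3,n2
  Y(R4) = 0.01126+0.000j S between n2,n3
  Y(R5) = 0.0004545+0.000j S between n2,n1
  I2: injects 0.00335 A into n3 (from n2)
  Y(C4) = 0.000+0.06392j S between n2,n1
  Y(C5) = 0.000+0.002281j S between n0,n3
  Y(R6) = 0.2410+0.000j S between n3,n1
  Y(R7) = 0.1898+0.000j S between n1,n0
  V1: constraint V(n2)−V(n3) = 38.9
Assemble and solve the 4×4 MNA system:
  V(n1)=-0.07133+0.2279j  V(n2)=19.97-6.009j  V(n3)=-18.93-6.009j
  i(V1)=-34.90-12.52j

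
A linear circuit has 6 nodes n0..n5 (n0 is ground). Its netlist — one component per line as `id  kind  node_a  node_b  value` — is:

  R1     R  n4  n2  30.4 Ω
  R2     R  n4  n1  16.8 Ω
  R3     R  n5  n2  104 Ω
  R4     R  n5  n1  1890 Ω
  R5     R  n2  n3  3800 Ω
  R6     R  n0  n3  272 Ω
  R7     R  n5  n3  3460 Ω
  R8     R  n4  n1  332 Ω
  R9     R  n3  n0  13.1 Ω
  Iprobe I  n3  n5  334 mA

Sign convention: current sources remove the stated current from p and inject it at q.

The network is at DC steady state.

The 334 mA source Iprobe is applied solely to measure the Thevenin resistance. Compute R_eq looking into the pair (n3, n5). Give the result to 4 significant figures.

Element admittances at DC:
  Y(R1) = 0.03289 S between n4,n2
  Y(R2) = 0.05952 S between n4,n1
  Y(R3) = 0.009615 S between n5,n2
  Y(R4) = 0.0005291 S between n5,n1
  Y(R5) = 0.0002632 S between n2,n3
  Y(R6) = 0.003676 S between n0,n3
  Y(R7) = 0.0002890 S between n5,n3
  Y(R8) = 0.003012 S between n4,n1
  Y(R9) = 0.07634 S between n3,n0
  Iprobe: injects 0.334 A into n5 (from n3)
Assemble and solve the 5×5 MNA system:
  V(n1)=597.1  V(n2)=596.8  V(n3)=0.000  V(n4)=597.0  V(n5)=612.3

R_eq = 1833. Ω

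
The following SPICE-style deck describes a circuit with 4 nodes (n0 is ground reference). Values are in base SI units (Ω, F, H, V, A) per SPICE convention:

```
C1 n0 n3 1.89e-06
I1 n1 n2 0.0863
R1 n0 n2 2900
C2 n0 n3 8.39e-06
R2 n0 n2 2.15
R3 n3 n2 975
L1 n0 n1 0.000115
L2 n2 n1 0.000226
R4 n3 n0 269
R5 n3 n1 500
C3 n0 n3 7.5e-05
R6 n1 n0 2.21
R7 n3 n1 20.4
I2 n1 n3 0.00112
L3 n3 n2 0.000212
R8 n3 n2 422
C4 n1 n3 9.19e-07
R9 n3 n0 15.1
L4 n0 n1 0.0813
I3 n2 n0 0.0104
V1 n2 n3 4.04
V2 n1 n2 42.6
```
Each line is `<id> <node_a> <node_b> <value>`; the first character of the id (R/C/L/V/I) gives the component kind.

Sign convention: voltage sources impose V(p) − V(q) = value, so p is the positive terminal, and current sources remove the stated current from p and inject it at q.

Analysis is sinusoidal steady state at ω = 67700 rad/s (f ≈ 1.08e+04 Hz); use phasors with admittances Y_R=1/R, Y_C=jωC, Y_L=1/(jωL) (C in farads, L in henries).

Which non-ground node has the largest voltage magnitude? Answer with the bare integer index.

Element admittances at ω=67700 rad/s:
  Y(C1) = 0.000+0.1280j S between n0,n3
  I1: injects 0.0863 A into n2 (from n1)
  Y(R1) = 0.0003448+0.000j S between n0,n2
  Y(C2) = 0.000+0.5680j S between n0,n3
  Y(R2) = 0.4651+0.000j S between n0,n2
  Y(R3) = 0.001026+0.000j S between n3,n2
  Y(L1) = 0.000-0.1284j S between n0,n1
  Y(L2) = 0.000-0.06536j S between n2,n1
  Y(R4) = 0.003717+0.000j S between n3,n0
  Y(R5) = 0.002000+0.000j S between n3,n1
  Y(C3) = 0.000+5.077j S between n0,n3
  Y(R6) = 0.4525+0.000j S between n1,n0
  Y(R7) = 0.04902+0.000j S between n3,n1
  I2: injects 0.00112 A into n3 (from n1)
  Y(L3) = 0.000-0.06967j S between n3,n2
  Y(R8) = 0.002370+0.000j S between n3,n2
  Y(C4) = 0.000+0.06222j S between n1,n3
  Y(R9) = 0.06623+0.000j S between n3,n0
  Y(L4) = 0.000-0.0001817j S between n0,n1
  I3: injects 0.0104 A into n0 (from n2)
  V1: constraint V(n2)−V(n3) = 4.04
  V2: constraint V(n1)−V(n2) = 42.6
Assemble and solve the 5×5 MNA system:
  V(n1)=46.98+4.133j  V(n2)=4.379+4.133j  V(n3)=0.3394+4.133j
  i(V1)=-26.23-0.3714j  i(V2)=-24.26+4.055j

1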